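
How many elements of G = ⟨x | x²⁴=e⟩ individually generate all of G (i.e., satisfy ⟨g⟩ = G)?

G is cyclic of order 24. An element generates G iff its order is 24, and a cyclic group of order 24 has exactly φ(24) = 8 such elements.

Answer: 8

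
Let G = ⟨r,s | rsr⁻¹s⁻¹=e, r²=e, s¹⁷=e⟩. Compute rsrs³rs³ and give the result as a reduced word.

Multiply left to right, reducing at each step:
  r · s = rs
  (rs) · r = s
  s · s³ = s⁴
  (s⁴) · r = rs⁴
  (rs⁴) · s³ = rs⁷

Answer: rs⁷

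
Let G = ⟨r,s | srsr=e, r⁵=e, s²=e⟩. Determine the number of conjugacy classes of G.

The conjugacy classes (representative and size) are:
  [e] (size 1), [r] (size 2), [r²] (size 2), [s] (size 5).
Class equation: 1 + 2 + 2 + 5 = 10 = |G|. So G has 4 conjugacy classes.

Answer: 4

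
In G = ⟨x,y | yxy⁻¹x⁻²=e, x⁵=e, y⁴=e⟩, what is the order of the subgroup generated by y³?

|⟨y³⟩| equals the order of y³. Compute successive powers until reaching e:
  (y³)¹ = y³, (y³)² = y², (y³)³ = y, (y³)⁴ = e.
The smallest positive k with (y³)ᵏ = e is 4, so |⟨y³⟩| = 4.

Answer: 4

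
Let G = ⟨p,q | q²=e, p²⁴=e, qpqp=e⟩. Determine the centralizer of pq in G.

⟨pq⟩ ⊆ C_G(pq) since powers of pq commute with pq; so |C_G(pq)| ≥ |⟨pq⟩| = 2.
By orbit–stabilizer, |C_G(pq)| = |G| / |conj. class of pq| = 48 / 12 = 4.
The 4 elements commuting with pq are {e, p¹², pq, p¹³q}.

Answer: {e, p¹², pq, p¹³q}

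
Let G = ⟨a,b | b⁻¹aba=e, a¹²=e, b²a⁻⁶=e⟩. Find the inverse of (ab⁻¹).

The order of (ab⁻¹) is 4 (smallest k with (ab⁻¹)ᵏ = e), so (ab⁻¹)⁻¹ = (ab⁻¹)³ = ab.
Check: (ab⁻¹) · (ab) → (ab⁻¹) · a = b⁻¹;   (b⁻¹) · b = e, giving e as required.

Answer: ab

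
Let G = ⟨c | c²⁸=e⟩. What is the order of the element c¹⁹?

Compute successive powers until reaching e:
  (c¹⁹)¹ = c¹⁹, (c¹⁹)² = c¹⁰, (c¹⁹)³ = c, (c¹⁹)⁴ = c²⁰, (c¹⁹)⁵ = c¹¹, (c¹⁹)⁶ = c², (c¹⁹)⁷ = c²¹, (c¹⁹)⁸ = c¹², (c¹⁹)⁹ = c³, (c¹⁹)¹⁰ = c²², (c¹⁹)¹¹ = c¹³, (c¹⁹)¹² = c⁴, (c¹⁹)¹³ = c²³, (c¹⁹)¹⁴ = c¹⁴, (c¹⁹)¹⁵ = c⁵, (c¹⁹)¹⁶ = c²⁴, (c¹⁹)¹⁷ = c¹⁵, (c¹⁹)¹⁸ = c⁶, (c¹⁹)¹⁹ = c²⁵, (c¹⁹)²⁰ = c¹⁶, (c¹⁹)²¹ = c⁷, (c¹⁹)²² = c²⁶, (c¹⁹)²³ = c¹⁷, (c¹⁹)²⁴ = c⁸, (c¹⁹)²⁵ = c²⁷, (c¹⁹)²⁶ = c¹⁸, (c¹⁹)²⁷ = c⁹, (c¹⁹)²⁸ = e.
The smallest positive k with (c¹⁹)ᵏ = e is 28.

Answer: 28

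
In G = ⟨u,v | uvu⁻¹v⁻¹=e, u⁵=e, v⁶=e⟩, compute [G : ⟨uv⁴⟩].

First find ord(uv⁴) by computing successive powers:
  (uv⁴)¹ = uv⁴, (uv⁴)² = u²v², (uv⁴)³ = u³, (uv⁴)⁴ = u⁴v⁴, (uv⁴)⁵ = v², (uv⁴)⁶ = u, (uv⁴)⁷ = u²v⁴, (uv⁴)⁸ = u³v², (uv⁴)⁹ = u⁴, (uv⁴)¹⁰ = v⁴, (uv⁴)¹¹ = uv², (uv⁴)¹² = u², (uv⁴)¹³ = u³v⁴, (uv⁴)¹⁴ = u⁴v², (uv⁴)¹⁵ = e.
So |⟨uv⁴⟩| = ord(uv⁴) = 15. With |G| = 30, by Lagrange [G : ⟨uv⁴⟩] = 30/15 = 2.

Answer: 2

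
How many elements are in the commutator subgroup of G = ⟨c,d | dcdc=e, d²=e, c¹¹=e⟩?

G' = [G, G] is generated by all commutators. The generator-pair commutators are: [c, d] = c².
The subgroup they normally generate is {e, c, c², c³, c⁴, c⁵, c⁶, c⁷, c⁸, c⁹, c¹⁰}, of order 11.
Check: |G/G'| = 22/11 = 2 is the order of the abelianisation.

Answer: 11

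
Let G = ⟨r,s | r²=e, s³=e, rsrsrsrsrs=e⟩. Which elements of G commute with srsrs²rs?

⟨srsrs²rs⟩ ⊆ C_G(srsrs²rs) since powers of srsrs²rs commute with srsrs²rs; so |C_G(srsrs²rs)| ≥ |⟨srsrs²rs⟩| = 3.
By orbit–stabilizer, |C_G(srsrs²rs)| = |G| / |conj. class of srsrs²rs| = 60 / 20 = 3.
The 3 elements commuting with srsrs²rs are {e, s²rsrs²rs², srsrs²rs}.

Answer: {e, s²rsrs²rs², srsrs²rs}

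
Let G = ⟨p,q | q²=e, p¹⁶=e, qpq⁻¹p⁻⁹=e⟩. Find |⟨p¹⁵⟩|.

|⟨p¹⁵⟩| equals the order of p¹⁵. Compute successive powers until reaching e:
  (p¹⁵)¹ = p¹⁵, (p¹⁵)² = p¹⁴, (p¹⁵)³ = p¹³, (p¹⁵)⁴ = p¹², (p¹⁵)⁵ = p¹¹, (p¹⁵)⁶ = p¹⁰, (p¹⁵)⁷ = p⁹, (p¹⁵)⁸ = p⁸, (p¹⁵)⁹ = p⁷, (p¹⁵)¹⁰ = p⁶, (p¹⁵)¹¹ = p⁵, (p¹⁵)¹² = p⁴, (p¹⁵)¹³ = p³, (p¹⁵)¹⁴ = p², (p¹⁵)¹⁵ = p, (p¹⁵)¹⁶ = e.
The smallest positive k with (p¹⁵)ᵏ = e is 16, so |⟨p¹⁵⟩| = 16.

Answer: 16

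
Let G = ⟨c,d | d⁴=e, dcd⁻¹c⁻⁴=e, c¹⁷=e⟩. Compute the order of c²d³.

Compute successive powers until reaching e:
  (c²d³)¹ = c²d³, (c²d³)² = c¹¹d², (c²d³)³ = c⁹d, (c²d³)⁴ = e.
The smallest positive k with (c²d³)ᵏ = e is 4.

Answer: 4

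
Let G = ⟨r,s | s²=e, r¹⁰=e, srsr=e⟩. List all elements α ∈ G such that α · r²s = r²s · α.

⟨r²s⟩ ⊆ C_G(r²s) since powers of r²s commute with r²s; so |C_G(r²s)| ≥ |⟨r²s⟩| = 2.
By orbit–stabilizer, |C_G(r²s)| = |G| / |conj. class of r²s| = 20 / 5 = 4.
The 4 elements commuting with r²s are {e, r⁵, r²s, r⁷s}.

Answer: {e, r⁵, r²s, r⁷s}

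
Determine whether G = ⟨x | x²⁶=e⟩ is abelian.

G has a single generator, so G is cyclic and hence abelian.

Answer: Yes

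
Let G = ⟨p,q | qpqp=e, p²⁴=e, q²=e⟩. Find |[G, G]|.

G' = [G, G] is generated by all commutators. The generator-pair commutators are: [p, q] = p².
The subgroup they normally generate is {e, p², p⁴, p⁶, p⁸, p¹⁰, p¹², p¹⁴, p¹⁶, p¹⁸, p²⁰, p²²}, of order 12.
Check: |G/G'| = 48/12 = 4 is the order of the abelianisation.

Answer: 12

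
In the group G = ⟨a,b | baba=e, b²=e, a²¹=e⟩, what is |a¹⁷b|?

Compute successive powers until reaching e:
  (a¹⁷b)¹ = a¹⁷b, (a¹⁷b)² = e.
The smallest positive k with (a¹⁷b)ᵏ = e is 2.

Answer: 2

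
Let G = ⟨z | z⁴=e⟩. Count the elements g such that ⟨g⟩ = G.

G is cyclic of order 4. An element generates G iff its order is 4, and a cyclic group of order 4 has exactly φ(4) = 2 such elements.

Answer: 2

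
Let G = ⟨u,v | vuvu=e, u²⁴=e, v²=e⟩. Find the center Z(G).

An element z ∈ Z(G) iff z commutes with every generator.
For example u¹² is central: (u¹²)·u = u¹³ = u·(u¹²); (u¹²)·v = u¹²v = v·(u¹²).
Whereas u ∉ Z(G) since u·v = uv ≠ u²³v = v·u.
Checking each of the 48 elements this way gives Z(G) = {e, u¹²}, of order 2.

Answer: {e, u¹²}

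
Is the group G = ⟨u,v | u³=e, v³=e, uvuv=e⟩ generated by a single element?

Every cyclic group is abelian. But u·v = uv while v·u = u²v², so u·v ≠ v·u and G is not abelian. Hence G is not cyclic.

Answer: No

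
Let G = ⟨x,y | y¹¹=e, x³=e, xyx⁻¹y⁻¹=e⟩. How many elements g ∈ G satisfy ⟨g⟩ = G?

G is cyclic of order 33. An element generates G iff its order is 33, and a cyclic group of order 33 has exactly φ(33) = 20 such elements.

Answer: 20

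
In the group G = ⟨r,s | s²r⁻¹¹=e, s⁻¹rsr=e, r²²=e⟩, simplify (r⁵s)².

Compute successive powers of (r⁵s), reducing at each step:
  (r⁵s)²: (r⁵s) · r⁵ = s;   s · s = r¹¹

Answer: r¹¹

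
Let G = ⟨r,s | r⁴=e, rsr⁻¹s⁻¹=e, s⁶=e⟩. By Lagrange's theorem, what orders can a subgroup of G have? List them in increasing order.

|G| = 24 = 2³ · 3. By Lagrange's theorem the order of any subgroup divides 24; the divisors of 24 are 1, 2, 3, 4, 6, 8, 12, 24.

Answer: 1, 2, 3, 4, 6, 8, 12, 24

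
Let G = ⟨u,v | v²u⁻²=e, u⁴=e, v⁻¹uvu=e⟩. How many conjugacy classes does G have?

The conjugacy classes (representative and size) are:
  [e] (size 1), [u³] (size 2), [u²] (size 1), [v⁻¹] (size 2), [uv⁻¹] (size 2).
Class equation: 1 + 2 + 1 + 2 + 2 = 8 = |G|. So G has 5 conjugacy classes.

Answer: 5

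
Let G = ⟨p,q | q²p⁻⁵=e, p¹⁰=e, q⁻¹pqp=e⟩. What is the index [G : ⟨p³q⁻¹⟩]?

First find ord(p³q⁻¹) by computing successive powers:
  (p³q⁻¹)¹ = p³q⁻¹, (p³q⁻¹)² = p⁵, (p³q⁻¹)³ = p³q, (p³q⁻¹)⁴ = e.
So |⟨p³q⁻¹⟩| = ord(p³q⁻¹) = 4. With |G| = 20, by Lagrange [G : ⟨p³q⁻¹⟩] = 20/4 = 5.

Answer: 5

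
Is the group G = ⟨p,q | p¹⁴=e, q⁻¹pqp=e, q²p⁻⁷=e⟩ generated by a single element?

Every cyclic group is abelian. But p·q = pq while q·p = p⁶q⁻¹, so p·q ≠ q·p and G is not abelian. Hence G is not cyclic.

Answer: No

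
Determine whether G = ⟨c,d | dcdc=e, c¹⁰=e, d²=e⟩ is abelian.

c·d = cd but d·c = c⁹d, so c·d ≠ d·c and G is not abelian.

Answer: No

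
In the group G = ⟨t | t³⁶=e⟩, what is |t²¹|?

Compute successive powers until reaching e:
  (t²¹)¹ = t²¹, (t²¹)² = t⁶, (t²¹)³ = t²⁷, (t²¹)⁴ = t¹², (t²¹)⁵ = t³³, (t²¹)⁶ = t¹⁸, (t²¹)⁷ = t³, (t²¹)⁸ = t²⁴, (t²¹)⁹ = t⁹, (t²¹)¹⁰ = t³⁰, (t²¹)¹¹ = t¹⁵, (t²¹)¹² = e.
The smallest positive k with (t²¹)ᵏ = e is 12.

Answer: 12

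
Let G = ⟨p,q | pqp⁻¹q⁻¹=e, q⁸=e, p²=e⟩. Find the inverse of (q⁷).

The order of (q⁷) is 8 (smallest k with (q⁷)ᵏ = e), so (q⁷)⁻¹ = (q⁷)⁷ = q.
Check: (q⁷) · q → (q⁷) · q = e, giving e as required.

Answer: q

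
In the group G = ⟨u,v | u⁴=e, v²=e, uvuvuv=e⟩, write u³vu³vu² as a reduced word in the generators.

Multiply left to right, reducing at each step:
  (u³) · v = u³v
  (u³v) · u³ = u³vu³
  (u³vu³) · v = vu
  (vu) · u² = vu³

Answer: vu³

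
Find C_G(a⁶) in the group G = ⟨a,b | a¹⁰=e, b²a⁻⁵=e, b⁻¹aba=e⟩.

⟨a⁶⟩ ⊆ C_G(a⁶) since powers of a⁶ commute with a⁶; so |C_G(a⁶)| ≥ |⟨a⁶⟩| = 5.
By orbit–stabilizer, |C_G(a⁶)| = |G| / |conj. class of a⁶| = 20 / 2 = 10.
The 10 elements commuting with a⁶ are {e, a, a², a³, a⁴, a⁵, a⁶, a⁷, a⁸, a⁹}.

Answer: {e, a, a², a³, a⁴, a⁵, a⁶, a⁷, a⁸, a⁹}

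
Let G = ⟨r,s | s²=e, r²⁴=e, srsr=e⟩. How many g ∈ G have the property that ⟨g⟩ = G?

⟨g⟩ = G would require ord(g) = |G| = 48, but the maximum element order in G is 24 < 48. So G is not cyclic and no single element generates it: the count is 0.

Answer: 0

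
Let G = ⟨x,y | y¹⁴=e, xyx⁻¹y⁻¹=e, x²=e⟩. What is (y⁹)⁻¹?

The order of (y⁹) is 14 (smallest k with (y⁹)ᵏ = e), so (y⁹)⁻¹ = (y⁹)¹³ = y⁵.
Check: (y⁹) · (y⁵) → (y⁹) · y⁵ = e, giving e as required.

Answer: y⁵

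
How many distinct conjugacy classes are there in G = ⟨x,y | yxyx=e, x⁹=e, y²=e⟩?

The conjugacy classes (representative and size) are:
  [e] (size 1), [x⁸] (size 2), [x⁷] (size 2), [x⁶] (size 2), [x⁵] (size 2), [x⁴y] (size 9).
Class equation: 1 + 2 + 2 + 2 + 2 + 9 = 18 = |G|. So G has 6 conjugacy classes.

Answer: 6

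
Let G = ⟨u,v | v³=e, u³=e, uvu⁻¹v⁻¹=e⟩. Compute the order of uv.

Compute successive powers until reaching e:
  (uv)¹ = uv, (uv)² = u²v², (uv)³ = e.
The smallest positive k with (uv)ᵏ = e is 3.

Answer: 3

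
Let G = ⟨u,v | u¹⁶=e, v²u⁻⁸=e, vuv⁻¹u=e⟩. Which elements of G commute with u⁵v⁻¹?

⟨u⁵v⁻¹⟩ ⊆ C_G(u⁵v⁻¹) since powers of u⁵v⁻¹ commute with u⁵v⁻¹; so |C_G(u⁵v⁻¹)| ≥ |⟨u⁵v⁻¹⟩| = 4.
By orbit–stabilizer, |C_G(u⁵v⁻¹)| = |G| / |conj. class of u⁵v⁻¹| = 32 / 8 = 4.
The 4 elements commuting with u⁵v⁻¹ are {e, u⁸, u⁵v, u⁵v⁻¹}.

Answer: {e, u⁸, u⁵v, u⁵v⁻¹}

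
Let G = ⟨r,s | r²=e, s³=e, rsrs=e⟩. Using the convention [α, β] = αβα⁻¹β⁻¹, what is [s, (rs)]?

[s, (rs)] = s·(rs)·s⁻¹·(rs)⁻¹.
  s · (rs) = r
  r · (s²) = rs²
  (rs²) · (rs) = s²

Answer: s²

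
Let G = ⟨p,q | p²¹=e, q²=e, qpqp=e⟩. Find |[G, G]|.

G' = [G, G] is generated by all commutators. The generator-pair commutators are: [p, q] = p².
The subgroup they normally generate is {e, p, p², p³, p⁴, p⁵, p⁶, p⁷, p⁸, p⁹, p¹⁰, p¹¹, p¹², p¹³, p¹⁴, p¹⁵, p¹⁶, p¹⁷, p¹⁸, p¹⁹, p²⁰}, of order 21.
Check: |G/G'| = 42/21 = 2 is the order of the abelianisation.

Answer: 21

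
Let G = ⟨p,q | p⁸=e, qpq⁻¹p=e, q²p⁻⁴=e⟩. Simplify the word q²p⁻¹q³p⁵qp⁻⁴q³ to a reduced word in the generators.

Multiply left to right, reducing at each step:
  (p⁴) · p⁻¹ = p³
  (p³) · q³ = p³q⁻¹
  (p³q⁻¹) · p⁵ = p²q
  (p²q) · q = p⁶
  (p⁶) · p⁻⁴ = p²
  (p²) · q³ = p²q⁻¹

Answer: p²q⁻¹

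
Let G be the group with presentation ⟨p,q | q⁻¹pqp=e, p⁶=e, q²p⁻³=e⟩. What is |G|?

Enumerate words in the generators, reducing via the relations: the distinct elements are
  {e, p, q, pq, p², p³, p⁴, p⁵, p²q, q⁻¹, pq⁻¹, p²q⁻¹}.
No further products give new elements, so |G| = 12.

Answer: 12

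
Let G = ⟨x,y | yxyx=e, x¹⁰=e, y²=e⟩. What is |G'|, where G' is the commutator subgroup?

G' = [G, G] is generated by all commutators. The generator-pair commutators are: [x, y] = x².
The subgroup they normally generate is {e, x², x⁴, x⁶, x⁸}, of order 5.
Check: |G/G'| = 20/5 = 4 is the order of the abelianisation.

Answer: 5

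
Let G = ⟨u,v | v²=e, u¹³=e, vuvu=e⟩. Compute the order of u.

Compute successive powers until reaching e:
  u¹ = u, u² = u², u³ = u³, u⁴ = u⁴, u⁵ = u⁵, u⁶ = u⁶, u⁷ = u⁷, u⁸ = u⁸, u⁹ = u⁹, u¹⁰ = u¹⁰, u¹¹ = u¹¹, u¹² = u¹², u¹³ = e.
The smallest positive k with uᵏ = e is 13.

Answer: 13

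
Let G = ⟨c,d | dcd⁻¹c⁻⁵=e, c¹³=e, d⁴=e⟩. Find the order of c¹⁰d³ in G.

Compute successive powers until reaching e:
  (c¹⁰d³)¹ = c¹⁰d³, (c¹⁰d³)² = c¹²d², (c¹⁰d³)³ = c²d, (c¹⁰d³)⁴ = e.
The smallest positive k with (c¹⁰d³)ᵏ = e is 4.

Answer: 4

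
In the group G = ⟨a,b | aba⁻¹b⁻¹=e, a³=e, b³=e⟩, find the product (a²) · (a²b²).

Compute (a²) · (a²b²) by multiplying left to right and reducing via the relations at each step:
  (a²) · a² = a
  a · b² = ab²

Answer: ab²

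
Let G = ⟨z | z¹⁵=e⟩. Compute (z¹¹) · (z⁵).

Compute (z¹¹) · (z⁵) by multiplying left to right and reducing via the relations at each step:
  (z¹¹) · z⁵ = z

Answer: z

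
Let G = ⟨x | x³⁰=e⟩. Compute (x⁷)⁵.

Compute successive powers of (x⁷), reducing at each step:
  (x⁷)²: (x⁷) · x⁷ = x¹⁴
  (x⁷)³: (x¹⁴) · x⁷ = x²¹
  (x⁷)⁴: (x²¹) · x⁷ = x²⁸
  (x⁷)⁵: (x²⁸) · x⁷ = x⁵

Answer: x⁵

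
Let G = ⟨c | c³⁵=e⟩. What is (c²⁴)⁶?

Compute successive powers of (c²⁴), reducing at each step:
  (c²⁴)²: (c²⁴) · c²⁴ = c¹³
  (c²⁴)³: (c¹³) · c²⁴ = c²
  (c²⁴)⁴: (c²) · c²⁴ = c²⁶
  (c²⁴)⁵: (c²⁶) · c²⁴ = c¹⁵
  (c²⁴)⁶: (c¹⁵) · c²⁴ = c⁴

Answer: c⁴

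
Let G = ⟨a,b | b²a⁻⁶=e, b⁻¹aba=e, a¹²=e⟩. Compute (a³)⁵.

Compute successive powers of (a³), reducing at each step:
  (a³)²: (a³) · a³ = a⁶
  (a³)³: (a⁶) · a³ = a⁹
  (a³)⁴: (a⁹) · a³ = e
  (a³)⁵: e · a³ = a³

Answer: a³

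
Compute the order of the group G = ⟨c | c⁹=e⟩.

G is generated by a single element, so G is cyclic. The relator gives c⁹ = e and no smaller power is forced to be e, so the 9 powers {c, e, c², c³, c⁴, c⁵, c⁶, c⁷, c⁸} are distinct. Hence |G| = 9.

Answer: 9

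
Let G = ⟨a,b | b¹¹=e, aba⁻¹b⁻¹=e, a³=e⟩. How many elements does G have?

Enumerate words in the generators, reducing via the relations: the distinct elements are
  {a, b, e, ab, a², b², b³, b⁴, b⁵, b⁶, b⁷, b⁸, b⁹, ab², ab³, ab⁴, ab⁵, ab⁶, ab⁷, ab⁸, ab⁹, a²b, b¹⁰, ab¹⁰, a²b², a²b³, a²b⁴, a²b⁵, a²b⁶, a²b⁷, a²b⁸, a²b⁹, a²b¹⁰}.
No further products give new elements, so |G| = 33.

Answer: 33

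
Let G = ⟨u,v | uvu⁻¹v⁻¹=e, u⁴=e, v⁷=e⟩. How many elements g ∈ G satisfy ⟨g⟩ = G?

G is cyclic of order 28. An element generates G iff its order is 28, and a cyclic group of order 28 has exactly φ(28) = 12 such elements.

Answer: 12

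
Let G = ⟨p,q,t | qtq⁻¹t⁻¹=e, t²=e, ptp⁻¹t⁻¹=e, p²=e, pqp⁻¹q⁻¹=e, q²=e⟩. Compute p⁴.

Compute successive powers of p, reducing at each step:
  p²: p · p = e
  p³: e · p = p
  p⁴: p · p = e

Answer: e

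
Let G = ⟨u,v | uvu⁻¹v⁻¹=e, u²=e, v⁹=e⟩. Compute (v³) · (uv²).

Compute (v³) · (uv²) by multiplying left to right and reducing via the relations at each step:
  (v³) · u = uv³
  (uv³) · v² = uv⁵

Answer: uv⁵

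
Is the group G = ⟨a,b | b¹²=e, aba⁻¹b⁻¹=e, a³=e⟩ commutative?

Each pair of generators commutes: a·b = ab = b·a. Since the generators pairwise commute, every element of G commutes with every other, so G is abelian.

Answer: Yes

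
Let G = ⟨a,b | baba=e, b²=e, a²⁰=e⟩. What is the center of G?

An element z ∈ Z(G) iff z commutes with every generator.
For example a¹⁰ is central: (a¹⁰)·a = a¹¹ = a·(a¹⁰); (a¹⁰)·b = a¹⁰b = b·(a¹⁰).
Whereas a ∉ Z(G) since a·b = ab ≠ a¹⁹b = b·a.
Checking each of the 40 elements this way gives Z(G) = {e, a¹⁰}, of order 2.

Answer: {e, a¹⁰}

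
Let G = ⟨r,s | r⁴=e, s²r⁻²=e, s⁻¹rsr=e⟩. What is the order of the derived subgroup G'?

G' = [G, G] is generated by all commutators. The generator-pair commutators are: [r, s] = r².
The subgroup they normally generate is {e, r²}, of order 2.
Check: |G/G'| = 8/2 = 4 is the order of the abelianisation.

Answer: 2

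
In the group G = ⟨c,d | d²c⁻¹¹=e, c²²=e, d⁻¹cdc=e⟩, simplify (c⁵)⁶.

Compute successive powers of (c⁵), reducing at each step:
  (c⁵)²: (c⁵) · c⁵ = c¹⁰
  (c⁵)³: (c¹⁰) · c⁵ = c¹⁵
  (c⁵)⁴: (c¹⁵) · c⁵ = c²⁰
  (c⁵)⁵: (c²⁰) · c⁵ = c³
  (c⁵)⁶: (c³) · c⁵ = c⁸

Answer: c⁸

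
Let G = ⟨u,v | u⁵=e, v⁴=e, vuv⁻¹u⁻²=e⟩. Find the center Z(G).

An element z ∈ Z(G) iff z commutes with every generator.
For example e is central: e·u = u = u·e; e·v = v = v·e.
Whereas u ∉ Z(G) since u·v = uv ≠ u²v = v·u.
Checking each of the 20 elements this way gives Z(G) = {e}, of order 1.

Answer: {e}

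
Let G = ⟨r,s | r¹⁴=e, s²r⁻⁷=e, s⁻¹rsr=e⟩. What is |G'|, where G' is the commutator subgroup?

G' = [G, G] is generated by all commutators. The generator-pair commutators are: [r, s] = r².
The subgroup they normally generate is {e, r², r⁴, r⁶, r⁸, r¹⁰, r¹²}, of order 7.
Check: |G/G'| = 28/7 = 4 is the order of the abelianisation.

Answer: 7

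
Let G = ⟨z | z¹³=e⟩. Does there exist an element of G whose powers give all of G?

|G| = 13. The element z has order 13 (its powers give 13 distinct elements), so ⟨z⟩ = G and G is cyclic.

Answer: Yes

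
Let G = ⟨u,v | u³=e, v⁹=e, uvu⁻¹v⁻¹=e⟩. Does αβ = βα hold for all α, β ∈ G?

Each pair of generators commutes: u·v = uv = v·u. Since the generators pairwise commute, every element of G commutes with every other, so G is abelian.

Answer: Yes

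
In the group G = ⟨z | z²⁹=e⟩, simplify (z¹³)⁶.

Compute successive powers of (z¹³), reducing at each step:
  (z¹³)²: (z¹³) · z¹³ = z²⁶
  (z¹³)³: (z²⁶) · z¹³ = z¹⁰
  (z¹³)⁴: (z¹⁰) · z¹³ = z²³
  (z¹³)⁵: (z²³) · z¹³ = z⁷
  (z¹³)⁶: (z⁷) · z¹³ = z²⁰

Answer: z²⁰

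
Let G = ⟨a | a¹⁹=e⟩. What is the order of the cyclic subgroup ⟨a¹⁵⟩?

|⟨a¹⁵⟩| equals the order of a¹⁵. Compute successive powers until reaching e:
  (a¹⁵)¹ = a¹⁵, (a¹⁵)² = a¹¹, (a¹⁵)³ = a⁷, (a¹⁵)⁴ = a³, (a¹⁵)⁵ = a¹⁸, (a¹⁵)⁶ = a¹⁴, (a¹⁵)⁷ = a¹⁰, (a¹⁵)⁸ = a⁶, (a¹⁵)⁹ = a², (a¹⁵)¹⁰ = a¹⁷, (a¹⁵)¹¹ = a¹³, (a¹⁵)¹² = a⁹, (a¹⁵)¹³ = a⁵, (a¹⁵)¹⁴ = a, (a¹⁵)¹⁵ = a¹⁶, (a¹⁵)¹⁶ = a¹², (a¹⁵)¹⁷ = a⁸, (a¹⁵)¹⁸ = a⁴, (a¹⁵)¹⁹ = e.
The smallest positive k with (a¹⁵)ᵏ = e is 19, so |⟨a¹⁵⟩| = 19.

Answer: 19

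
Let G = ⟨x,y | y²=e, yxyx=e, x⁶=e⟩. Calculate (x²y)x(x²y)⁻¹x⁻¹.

[(x²y), x] = (x²y)·x·(x²y)⁻¹·x⁻¹.
  (x²y) · x = xy
  (xy) · (x²y) = x⁵
  (x⁵) · (x⁵) = x⁴

Answer: x⁴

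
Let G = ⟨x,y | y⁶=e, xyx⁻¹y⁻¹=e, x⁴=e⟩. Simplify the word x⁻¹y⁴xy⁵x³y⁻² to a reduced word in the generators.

Multiply left to right, reducing at each step:
  (x³) · y⁴ = x³y⁴
  (x³y⁴) · x = y⁴
  (y⁴) · y⁵ = y³
  (y³) · x³ = x³y³
  (x³y³) · y⁻² = x³y

Answer: x³y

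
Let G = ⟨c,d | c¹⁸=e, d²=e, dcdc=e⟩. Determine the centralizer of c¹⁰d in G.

⟨c¹⁰d⟩ ⊆ C_G(c¹⁰d) since powers of c¹⁰d commute with c¹⁰d; so |C_G(c¹⁰d)| ≥ |⟨c¹⁰d⟩| = 2.
By orbit–stabilizer, |C_G(c¹⁰d)| = |G| / |conj. class of c¹⁰d| = 36 / 9 = 4.
The 4 elements commuting with c¹⁰d are {e, c⁹, cd, c¹⁰d}.

Answer: {e, c⁹, cd, c¹⁰d}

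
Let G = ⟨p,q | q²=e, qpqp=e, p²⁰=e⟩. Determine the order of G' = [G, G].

G' = [G, G] is generated by all commutators. The generator-pair commutators are: [p, q] = p².
The subgroup they normally generate is {e, p², p⁴, p⁶, p⁸, p¹⁰, p¹², p¹⁴, p¹⁶, p¹⁸}, of order 10.
Check: |G/G'| = 40/10 = 4 is the order of the abelianisation.

Answer: 10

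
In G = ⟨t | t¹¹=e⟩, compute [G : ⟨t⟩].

First find ord(t) by computing successive powers:
  t¹ = t, t² = t², t³ = t³, t⁴ = t⁴, t⁵ = t⁵, t⁶ = t⁶, t⁷ = t⁷, t⁸ = t⁸, t⁹ = t⁹, t¹⁰ = t¹⁰, t¹¹ = e.
So |⟨t⟩| = ord(t) = 11. With |G| = 11, by Lagrange [G : ⟨t⟩] = 11/11 = 1.

Answer: 1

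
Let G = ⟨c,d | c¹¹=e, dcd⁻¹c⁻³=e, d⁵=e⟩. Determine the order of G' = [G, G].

G' = [G, G] is generated by all commutators. The generator-pair commutators are: [c, d] = c⁹.
The subgroup they normally generate is {e, c, c², c³, c⁴, c⁵, c⁶, c⁷, c⁸, c⁹, c¹⁰}, of order 11.
Check: |G/G'| = 55/11 = 5 is the order of the abelianisation.

Answer: 11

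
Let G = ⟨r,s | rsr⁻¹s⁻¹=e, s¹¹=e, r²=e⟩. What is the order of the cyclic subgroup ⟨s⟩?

|⟨s⟩| equals the order of s. Compute successive powers until reaching e:
  s¹ = s, s² = s², s³ = s³, s⁴ = s⁴, s⁵ = s⁵, s⁶ = s⁶, s⁷ = s⁷, s⁸ = s⁸, s⁹ = s⁹, s¹⁰ = s¹⁰, s¹¹ = e.
The smallest positive k with sᵏ = e is 11, so |⟨s⟩| = 11.

Answer: 11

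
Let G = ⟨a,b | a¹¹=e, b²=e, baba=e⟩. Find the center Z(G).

An element z ∈ Z(G) iff z commutes with every generator.
For example e is central: e·a = a = a·e; e·b = b = b·e.
Whereas a ∉ Z(G) since a·b = ab ≠ a¹⁰b = b·a.
Checking each of the 22 elements this way gives Z(G) = {e}, of order 1.

Answer: {e}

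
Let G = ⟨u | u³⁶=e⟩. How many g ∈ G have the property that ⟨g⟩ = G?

G is cyclic of order 36. An element generates G iff its order is 36, and a cyclic group of order 36 has exactly φ(36) = 12 such elements.

Answer: 12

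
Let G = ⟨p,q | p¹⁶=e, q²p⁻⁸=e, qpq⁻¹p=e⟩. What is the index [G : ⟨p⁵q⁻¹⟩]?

First find ord(p⁵q⁻¹) by computing successive powers:
  (p⁵q⁻¹)¹ = p⁵q⁻¹, (p⁵q⁻¹)² = p⁸, (p⁵q⁻¹)³ = p⁵q, (p⁵q⁻¹)⁴ = e.
So |⟨p⁵q⁻¹⟩| = ord(p⁵q⁻¹) = 4. With |G| = 32, by Lagrange [G : ⟨p⁵q⁻¹⟩] = 32/4 = 8.

Answer: 8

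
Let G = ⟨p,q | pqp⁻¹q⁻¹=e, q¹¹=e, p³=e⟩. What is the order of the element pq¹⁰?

Compute successive powers until reaching e:
  (pq¹⁰)¹ = pq¹⁰, (pq¹⁰)² = p²q⁹, (pq¹⁰)³ = q⁸, (pq¹⁰)⁴ = pq⁷, (pq¹⁰)⁵ = p²q⁶, (pq¹⁰)⁶ = q⁵, (pq¹⁰)⁷ = pq⁴, (pq¹⁰)⁸ = p²q³, (pq¹⁰)⁹ = q², (pq¹⁰)¹⁰ = pq, (pq¹⁰)¹¹ = p², (pq¹⁰)¹² = q¹⁰, (pq¹⁰)¹³ = pq⁹, (pq¹⁰)¹⁴ = p²q⁸, (pq¹⁰)¹⁵ = q⁷, (pq¹⁰)¹⁶ = pq⁶, (pq¹⁰)¹⁷ = p²q⁵, (pq¹⁰)¹⁸ = q⁴, (pq¹⁰)¹⁹ = pq³, (pq¹⁰)²⁰ = p²q², (pq¹⁰)²¹ = q, (pq¹⁰)²² = p, (pq¹⁰)²³ = p²q¹⁰, (pq¹⁰)²⁴ = q⁹, (pq¹⁰)²⁵ = pq⁸, (pq¹⁰)²⁶ = p²q⁷, (pq¹⁰)²⁷ = q⁶, (pq¹⁰)²⁸ = pq⁵, (pq¹⁰)²⁹ = p²q⁴, (pq¹⁰)³⁰ = q³, (pq¹⁰)³¹ = pq², (pq¹⁰)³² = p²q, (pq¹⁰)³³ = e.
The smallest positive k with (pq¹⁰)ᵏ = e is 33.

Answer: 33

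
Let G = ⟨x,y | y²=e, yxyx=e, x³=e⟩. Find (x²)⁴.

Compute successive powers of (x²), reducing at each step:
  (x²)²: (x²) · x² = x
  (x²)³: x · x² = e
  (x²)⁴: e · x² = x²

Answer: x²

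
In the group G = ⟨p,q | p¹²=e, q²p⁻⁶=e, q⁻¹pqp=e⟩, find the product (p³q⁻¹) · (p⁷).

Compute (p³q⁻¹) · (p⁷) by multiplying left to right and reducing via the relations at each step:
  (p³q⁻¹) · p⁷ = p²q

Answer: p²q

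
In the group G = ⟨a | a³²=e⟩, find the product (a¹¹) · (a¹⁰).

Compute (a¹¹) · (a¹⁰) by multiplying left to right and reducing via the relations at each step:
  (a¹¹) · a¹⁰ = a²¹

Answer: a²¹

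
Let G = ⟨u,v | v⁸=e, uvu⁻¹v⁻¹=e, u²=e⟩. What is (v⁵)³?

Compute successive powers of (v⁵), reducing at each step:
  (v⁵)²: (v⁵) · v⁵ = v²
  (v⁵)³: (v²) · v⁵ = v⁷

Answer: v⁷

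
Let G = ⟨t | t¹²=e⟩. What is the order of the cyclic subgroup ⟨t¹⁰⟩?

|⟨t¹⁰⟩| equals the order of t¹⁰. Compute successive powers until reaching e:
  (t¹⁰)¹ = t¹⁰, (t¹⁰)² = t⁸, (t¹⁰)³ = t⁶, (t¹⁰)⁴ = t⁴, (t¹⁰)⁵ = t², (t¹⁰)⁶ = e.
The smallest positive k with (t¹⁰)ᵏ = e is 6, so |⟨t¹⁰⟩| = 6.

Answer: 6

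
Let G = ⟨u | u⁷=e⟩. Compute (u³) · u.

Compute (u³) · u by multiplying left to right and reducing via the relations at each step:
  (u³) · u = u⁴

Answer: u⁴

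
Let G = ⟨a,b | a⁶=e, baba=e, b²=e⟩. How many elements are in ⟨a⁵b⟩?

|⟨a⁵b⟩| equals the order of a⁵b. Compute successive powers until reaching e:
  (a⁵b)¹ = a⁵b, (a⁵b)² = e.
The smallest positive k with (a⁵b)ᵏ = e is 2, so |⟨a⁵b⟩| = 2.

Answer: 2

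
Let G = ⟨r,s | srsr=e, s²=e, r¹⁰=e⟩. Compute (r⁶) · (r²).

Compute (r⁶) · (r²) by multiplying left to right and reducing via the relations at each step:
  (r⁶) · r² = r⁸

Answer: r⁸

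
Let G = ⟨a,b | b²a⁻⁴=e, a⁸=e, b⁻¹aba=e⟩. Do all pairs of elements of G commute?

a·b = ab but b·a = a³b⁻¹, so a·b ≠ b·a and G is not abelian.

Answer: No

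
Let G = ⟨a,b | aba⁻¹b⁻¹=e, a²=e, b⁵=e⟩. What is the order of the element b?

Compute successive powers until reaching e:
  b¹ = b, b² = b², b³ = b³, b⁴ = b⁴, b⁵ = e.
The smallest positive k with bᵏ = e is 5.

Answer: 5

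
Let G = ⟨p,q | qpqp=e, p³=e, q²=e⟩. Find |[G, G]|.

G' = [G, G] is generated by all commutators. The generator-pair commutators are: [p, q] = p².
The subgroup they normally generate is {e, p, p²}, of order 3.
Check: |G/G'| = 6/3 = 2 is the order of the abelianisation.

Answer: 3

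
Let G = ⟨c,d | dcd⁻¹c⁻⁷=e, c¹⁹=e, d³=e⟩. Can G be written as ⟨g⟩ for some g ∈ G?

Every cyclic group is abelian. But c·d = cd while d·c = c⁷d, so c·d ≠ d·c and G is not abelian. Hence G is not cyclic.

Answer: No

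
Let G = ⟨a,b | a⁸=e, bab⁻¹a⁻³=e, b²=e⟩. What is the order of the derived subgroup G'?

G' = [G, G] is generated by all commutators. The generator-pair commutators are: [a, b] = a⁶.
The subgroup they normally generate is {e, a², a⁴, a⁶}, of order 4.
Check: |G/G'| = 16/4 = 4 is the order of the abelianisation.

Answer: 4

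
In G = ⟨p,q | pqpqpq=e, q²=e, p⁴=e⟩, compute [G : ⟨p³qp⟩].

First find ord(p³qp) by computing successive powers:
  (p³qp)¹ = p³qp, (p³qp)² = e.
So |⟨p³qp⟩| = ord(p³qp) = 2. With |G| = 24, by Lagrange [G : ⟨p³qp⟩] = 24/2 = 12.

Answer: 12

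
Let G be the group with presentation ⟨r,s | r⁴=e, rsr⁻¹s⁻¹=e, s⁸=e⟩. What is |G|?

Enumerate words in the generators, reducing via the relations: the distinct elements are
  {e, r, s, rs, r², r³, s², s³, s⁴, s⁵, s⁶, s⁷, rs², rs³, rs⁴, rs⁵, rs⁶, rs⁷, r²s, r³s, r²s², r²s³, r²s⁴, r²s⁵, r²s⁶, r²s⁷, r³s², r³s³, r³s⁴, r³s⁵, r³s⁶, r³s⁷}.
No further products give new elements, so |G| = 32.

Answer: 32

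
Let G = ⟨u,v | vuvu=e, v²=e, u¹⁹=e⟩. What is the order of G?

Enumerate words in the generators, reducing via the relations: the distinct elements are
  {e, u, v, uv, u², u³, u⁴, u⁵, u⁶, u⁷, u⁸, u⁹, u²v, u³v, u¹², u¹³, u¹¹, u¹⁰, u¹⁴, u¹⁵, u¹⁶, u¹⁷, u¹⁸, u⁴v, u⁵v, u⁶v, u⁷v, u⁸v, u⁹v, u¹²v, u¹³v, u¹¹v, u¹⁰v, u¹⁴v, u¹⁵v, u¹⁶v, u¹⁷v, u¹⁸v}.
No further products give new elements, so |G| = 38.

Answer: 38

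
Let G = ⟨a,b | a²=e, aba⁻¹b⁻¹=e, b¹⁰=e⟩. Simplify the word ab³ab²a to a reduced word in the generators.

Multiply left to right, reducing at each step:
  a · b³ = ab³
  (ab³) · a = b³
  (b³) · b² = b⁵
  (b⁵) · a = ab⁵

Answer: ab⁵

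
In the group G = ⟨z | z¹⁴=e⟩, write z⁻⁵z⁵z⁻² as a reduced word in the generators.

Multiply left to right, reducing at each step:
  (z⁹) · z⁵ = e
  e · z⁻² = z¹²

Answer: z¹²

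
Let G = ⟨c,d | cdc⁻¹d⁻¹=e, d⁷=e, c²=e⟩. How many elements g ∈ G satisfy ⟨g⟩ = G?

G is cyclic of order 14. An element generates G iff its order is 14, and a cyclic group of order 14 has exactly φ(14) = 6 such elements.

Answer: 6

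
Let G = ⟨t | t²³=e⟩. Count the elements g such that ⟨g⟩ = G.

G is cyclic of order 23. An element generates G iff its order is 23, and a cyclic group of order 23 has exactly φ(23) = 22 such elements.

Answer: 22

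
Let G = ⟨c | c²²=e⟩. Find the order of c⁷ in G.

Compute successive powers until reaching e:
  (c⁷)¹ = c⁷, (c⁷)² = c¹⁴, (c⁷)³ = c²¹, (c⁷)⁴ = c⁶, (c⁷)⁵ = c¹³, (c⁷)⁶ = c²⁰, (c⁷)⁷ = c⁵, (c⁷)⁸ = c¹², (c⁷)⁹ = c¹⁹, (c⁷)¹⁰ = c⁴, (c⁷)¹¹ = c¹¹, (c⁷)¹² = c¹⁸, (c⁷)¹³ = c³, (c⁷)¹⁴ = c¹⁰, (c⁷)¹⁵ = c¹⁷, (c⁷)¹⁶ = c², (c⁷)¹⁷ = c⁹, (c⁷)¹⁸ = c¹⁶, (c⁷)¹⁹ = c, (c⁷)²⁰ = c⁸, (c⁷)²¹ = c¹⁵, (c⁷)²² = e.
The smallest positive k with (c⁷)ᵏ = e is 22.

Answer: 22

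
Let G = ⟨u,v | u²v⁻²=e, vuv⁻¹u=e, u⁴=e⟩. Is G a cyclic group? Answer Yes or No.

Every cyclic group is abelian. But u·v = uv while v·u = uv⁻¹, so u·v ≠ v·u and G is not abelian. Hence G is not cyclic.

Answer: No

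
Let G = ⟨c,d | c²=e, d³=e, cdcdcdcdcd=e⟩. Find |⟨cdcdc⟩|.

|⟨cdcdc⟩| equals the order of cdcdc. Compute successive powers until reaching e:
  (cdcdc)¹ = cdcdc, (cdcdc)² = cdcd²cdc, (cdcdc)³ = cd²cdcd²c, (cdcdc)⁴ = cd²cd²c, (cdcdc)⁵ = e.
The smallest positive k with (cdcdc)ᵏ = e is 5, so |⟨cdcdc⟩| = 5.

Answer: 5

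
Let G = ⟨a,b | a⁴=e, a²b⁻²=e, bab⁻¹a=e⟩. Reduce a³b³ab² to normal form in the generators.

Multiply left to right, reducing at each step:
  (a³) · b³ = ab
  (ab) · a = b
  b · b² = b⁻¹

Answer: b⁻¹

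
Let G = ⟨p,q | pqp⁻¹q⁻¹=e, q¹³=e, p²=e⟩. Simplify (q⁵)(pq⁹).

Compute (q⁵) · (pq⁹) by multiplying left to right and reducing via the relations at each step:
  (q⁵) · p = pq⁵
  (pq⁵) · q⁹ = pq

Answer: pq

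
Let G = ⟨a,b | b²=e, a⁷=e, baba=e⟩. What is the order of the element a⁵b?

Compute successive powers until reaching e:
  (a⁵b)¹ = a⁵b, (a⁵b)² = e.
The smallest positive k with (a⁵b)ᵏ = e is 2.

Answer: 2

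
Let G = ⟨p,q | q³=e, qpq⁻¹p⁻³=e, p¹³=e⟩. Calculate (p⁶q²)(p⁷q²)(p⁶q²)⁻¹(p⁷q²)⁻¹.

[(p⁶q²), (p⁷q²)] = (p⁶q²)·(p⁷q²)·(p⁶q²)⁻¹·(p⁷q²)⁻¹.
  (p⁶q²) · (p⁷q²) = p⁴q
  (p⁴q) · (p⁸q) = p²q²
  (p²q²) · (p⁵q) = p⁸

Answer: p⁸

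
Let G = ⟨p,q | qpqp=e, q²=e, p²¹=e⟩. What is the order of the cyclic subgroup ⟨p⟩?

|⟨p⟩| equals the order of p. Compute successive powers until reaching e:
  p¹ = p, p² = p², p³ = p³, p⁴ = p⁴, p⁵ = p⁵, p⁶ = p⁶, p⁷ = p⁷, p⁸ = p⁸, p⁹ = p⁹, p¹⁰ = p¹⁰, p¹¹ = p¹¹, p¹² = p¹², p¹³ = p¹³, p¹⁴ = p¹⁴, p¹⁵ = p¹⁵, p¹⁶ = p¹⁶, p¹⁷ = p¹⁷, p¹⁸ = p¹⁸, p¹⁹ = p¹⁹, p²⁰ = p²⁰, p²¹ = e.
The smallest positive k with pᵏ = e is 21, so |⟨p⟩| = 21.

Answer: 21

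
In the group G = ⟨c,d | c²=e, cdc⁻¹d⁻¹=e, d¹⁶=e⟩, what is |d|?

Compute successive powers until reaching e:
  d¹ = d, d² = d², d³ = d³, d⁴ = d⁴, d⁵ = d⁵, d⁶ = d⁶, d⁷ = d⁷, d⁸ = d⁸, d⁹ = d⁹, d¹⁰ = d¹⁰, d¹¹ = d¹¹, d¹² = d¹², d¹³ = d¹³, d¹⁴ = d¹⁴, d¹⁵ = d¹⁵, d¹⁶ = e.
The smallest positive k with dᵏ = e is 16.

Answer: 16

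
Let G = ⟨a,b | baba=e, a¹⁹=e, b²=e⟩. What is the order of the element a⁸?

Compute successive powers until reaching e:
  (a⁸)¹ = a⁸, (a⁸)² = a¹⁶, (a⁸)³ = a⁵, (a⁸)⁴ = a¹³, (a⁸)⁵ = a², (a⁸)⁶ = a¹⁰, (a⁸)⁷ = a¹⁸, (a⁸)⁸ = a⁷, (a⁸)⁹ = a¹⁵, (a⁸)¹⁰ = a⁴, (a⁸)¹¹ = a¹², (a⁸)¹² = a, (a⁸)¹³ = a⁹, (a⁸)¹⁴ = a¹⁷, (a⁸)¹⁵ = a⁶, (a⁸)¹⁶ = a¹⁴, (a⁸)¹⁷ = a³, (a⁸)¹⁸ = a¹¹, (a⁸)¹⁹ = e.
The smallest positive k with (a⁸)ᵏ = e is 19.

Answer: 19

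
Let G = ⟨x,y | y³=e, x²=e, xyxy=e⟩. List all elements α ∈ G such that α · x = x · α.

⟨x⟩ ⊆ C_G(x) since powers of x commute with x; so |C_G(x)| ≥ |⟨x⟩| = 2.
By orbit–stabilizer, |C_G(x)| = |G| / |conj. class of x| = 6 / 3 = 2.
The 2 elements commuting with x are {e, x}.

Answer: {e, x}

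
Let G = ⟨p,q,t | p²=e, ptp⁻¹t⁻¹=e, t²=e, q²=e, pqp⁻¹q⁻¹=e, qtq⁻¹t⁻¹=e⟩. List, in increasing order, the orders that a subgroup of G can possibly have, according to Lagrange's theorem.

|G| = 8 = 2³. By Lagrange's theorem the order of any subgroup divides 8; the divisors of 8 are 1, 2, 4, 8.

Answer: 1, 2, 4, 8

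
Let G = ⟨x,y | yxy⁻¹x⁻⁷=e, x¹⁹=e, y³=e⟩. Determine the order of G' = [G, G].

G' = [G, G] is generated by all commutators. The generator-pair commutators are: [x, y] = x¹³.
The subgroup they normally generate is {e, x, x², x³, x⁴, x⁵, x⁶, x⁷, x⁸, x⁹, x¹⁰, x¹¹, x¹², x¹³, x¹⁴, x¹⁵, x¹⁶, x¹⁷, x¹⁸}, of order 19.
Check: |G/G'| = 57/19 = 3 is the order of the abelianisation.

Answer: 19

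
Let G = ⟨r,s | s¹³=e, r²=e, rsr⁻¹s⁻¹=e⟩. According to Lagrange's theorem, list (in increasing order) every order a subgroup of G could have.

|G| = 26 = 2 · 13. By Lagrange's theorem the order of any subgroup divides 26; the divisors of 26 are 1, 2, 13, 26.

Answer: 1, 2, 13, 26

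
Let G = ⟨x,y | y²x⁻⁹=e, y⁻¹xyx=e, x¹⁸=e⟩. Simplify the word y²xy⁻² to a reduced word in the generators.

Multiply left to right, reducing at each step:
  (x⁹) · x = x¹⁰
  (x¹⁰) · y⁻² = x

Answer: x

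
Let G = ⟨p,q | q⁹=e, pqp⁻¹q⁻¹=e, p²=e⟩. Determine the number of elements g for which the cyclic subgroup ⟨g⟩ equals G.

G is cyclic of order 18. An element generates G iff its order is 18, and a cyclic group of order 18 has exactly φ(18) = 6 such elements.

Answer: 6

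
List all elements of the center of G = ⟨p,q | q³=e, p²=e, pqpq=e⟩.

An element z ∈ Z(G) iff z commutes with every generator.
For example e is central: e·p = p = p·e; e·q = q = q·e.
Whereas p ∉ Z(G) since p·q = pq ≠ pq² = q·p.
Checking each of the 6 elements this way gives Z(G) = {e}, of order 1.

Answer: {e}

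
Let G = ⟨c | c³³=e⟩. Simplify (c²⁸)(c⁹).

Compute (c²⁸) · (c⁹) by multiplying left to right and reducing via the relations at each step:
  (c²⁸) · c⁹ = c⁴

Answer: c⁴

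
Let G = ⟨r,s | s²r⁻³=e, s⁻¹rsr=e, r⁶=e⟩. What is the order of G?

Enumerate words in the generators, reducing via the relations: the distinct elements are
  {e, r, s, rs, r², r³, r⁴, r⁵, r²s, s⁻¹, rs⁻¹, r²s⁻¹}.
No further products give new elements, so |G| = 12.

Answer: 12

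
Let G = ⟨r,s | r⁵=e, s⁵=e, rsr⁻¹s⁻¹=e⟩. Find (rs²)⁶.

Compute successive powers of (rs²), reducing at each step:
  (rs²)²: (rs²) · r = r²s²;   (r²s²) · s² = r²s⁴
  (rs²)³: (r²s⁴) · r = r³s⁴;   (r³s⁴) · s² = r³s
  (rs²)⁴: (r³s) · r = r⁴s;   (r⁴s) · s² = r⁴s³
  (rs²)⁵: (r⁴s³) · r = s³;   (s³) · s² = e
  (rs²)⁶: e · r = r;   r · s² = rs²

Answer: rs²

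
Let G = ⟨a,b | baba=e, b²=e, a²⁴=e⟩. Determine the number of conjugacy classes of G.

The conjugacy classes (representative and size) are:
  [e] (size 1), [a²³] (size 2), [a²] (size 2), [a³] (size 2), [a²⁰] (size 2), [a¹⁹] (size 2), [a⁶] (size 2), [a⁷] (size 2), [a⁸] (size 2), [a⁹] (size 2), [a¹⁴] (size 2), [a¹¹] (size 2), [a¹²] (size 1), [a⁴b] (size 12), [a⁵b] (size 12).
Class equation: 1 + 2 + 2 + 2 + 2 + 2 + 2 + 2 + 2 + 2 + 2 + 2 + 1 + 12 + 12 = 48 = |G|. So G has 15 conjugacy classes.

Answer: 15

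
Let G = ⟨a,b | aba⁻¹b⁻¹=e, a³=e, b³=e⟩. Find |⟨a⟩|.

|⟨a⟩| equals the order of a. Compute successive powers until reaching e:
  a¹ = a, a² = a², a³ = e.
The smallest positive k with aᵏ = e is 3, so |⟨a⟩| = 3.

Answer: 3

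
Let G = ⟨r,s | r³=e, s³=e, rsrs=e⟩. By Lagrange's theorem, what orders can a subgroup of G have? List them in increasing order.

|G| = 12 = 2² · 3. By Lagrange's theorem the order of any subgroup divides 12; the divisors of 12 are 1, 2, 3, 4, 6, 12.

Answer: 1, 2, 3, 4, 6, 12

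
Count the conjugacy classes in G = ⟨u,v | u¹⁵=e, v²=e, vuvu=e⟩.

The conjugacy classes (representative and size) are:
  [e] (size 1), [u¹⁴] (size 2), [u²] (size 2), [u³] (size 2), [u⁴] (size 2), [u¹⁰] (size 2), [u⁹] (size 2), [u⁷] (size 2), [u¹³v] (size 15).
Class equation: 1 + 2 + 2 + 2 + 2 + 2 + 2 + 2 + 15 = 30 = |G|. So G has 9 conjugacy classes.

Answer: 9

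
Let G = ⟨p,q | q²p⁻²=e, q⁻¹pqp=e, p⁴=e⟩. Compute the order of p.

Compute successive powers until reaching e:
  p¹ = p, p² = p², p³ = p³, p⁴ = e.
The smallest positive k with pᵏ = e is 4.

Answer: 4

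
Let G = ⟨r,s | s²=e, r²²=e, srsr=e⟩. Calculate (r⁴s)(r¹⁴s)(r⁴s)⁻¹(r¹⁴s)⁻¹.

[(r⁴s), (r¹⁴s)] = (r⁴s)·(r¹⁴s)·(r⁴s)⁻¹·(r¹⁴s)⁻¹.
  (r⁴s) · (r¹⁴s) = r¹²
  (r¹²) · (r⁴s) = r¹⁶s
  (r¹⁶s) · (r¹⁴s) = r²

Answer: r²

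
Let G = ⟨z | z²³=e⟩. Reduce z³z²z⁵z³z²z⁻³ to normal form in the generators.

Multiply left to right, reducing at each step:
  (z³) · z² = z⁵
  (z⁵) · z⁵ = z¹⁰
  (z¹⁰) · z³ = z¹³
  (z¹³) · z² = z¹⁵
  (z¹⁵) · z⁻³ = z¹²

Answer: z¹²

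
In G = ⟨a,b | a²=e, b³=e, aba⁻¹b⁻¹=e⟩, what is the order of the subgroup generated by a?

|⟨a⟩| equals the order of a. Compute successive powers until reaching e:
  a¹ = a, a² = e.
The smallest positive k with aᵏ = e is 2, so |⟨a⟩| = 2.

Answer: 2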